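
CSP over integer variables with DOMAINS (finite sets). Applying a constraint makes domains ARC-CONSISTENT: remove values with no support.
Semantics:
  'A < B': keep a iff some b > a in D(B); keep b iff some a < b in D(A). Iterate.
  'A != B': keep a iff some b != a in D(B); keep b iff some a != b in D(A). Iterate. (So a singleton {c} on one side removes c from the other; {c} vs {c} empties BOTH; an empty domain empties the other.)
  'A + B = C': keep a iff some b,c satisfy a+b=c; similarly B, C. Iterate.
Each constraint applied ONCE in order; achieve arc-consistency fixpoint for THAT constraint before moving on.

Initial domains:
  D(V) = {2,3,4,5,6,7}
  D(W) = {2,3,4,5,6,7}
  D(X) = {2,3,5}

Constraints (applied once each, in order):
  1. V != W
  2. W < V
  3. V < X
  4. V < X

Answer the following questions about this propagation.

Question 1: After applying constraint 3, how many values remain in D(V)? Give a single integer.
Constraint 1 (V != W) on D(V)={2,3,4,5,6,7} D(W)={2,3,4,5,6,7}: no change
Constraint 2 (W < V) on D(W)={2,3,4,5,6,7} D(V)={2,3,4,5,6,7}: W {2,3,4,5,6,7}->{2,3,4,5,6}; V {2,3,4,5,6,7}->{3,4,5,6,7}
Constraint 3 (V < X) on D(V)={3,4,5,6,7} D(X)={2,3,5}: V {3,4,5,6,7}->{3,4}; X {2,3,5}->{5}
So after constraint 3: D(V)={3,4}, size = 2

Answer: 2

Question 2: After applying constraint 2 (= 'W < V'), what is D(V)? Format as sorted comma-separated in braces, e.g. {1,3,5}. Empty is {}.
Answer: {3,4,5,6,7}

Derivation:
Constraint 1 (V != W) on D(V)={2,3,4,5,6,7} D(W)={2,3,4,5,6,7}: no change
Constraint 2 (W < V) on D(W)={2,3,4,5,6,7} D(V)={2,3,4,5,6,7}: W {2,3,4,5,6,7}->{2,3,4,5,6}; V {2,3,4,5,6,7}->{3,4,5,6,7}
So after constraint 2: D(V) = {3,4,5,6,7}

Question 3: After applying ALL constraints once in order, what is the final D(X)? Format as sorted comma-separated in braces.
Constraint 1 (V != W) on D(V)={2,3,4,5,6,7} D(W)={2,3,4,5,6,7}: no change
Constraint 2 (W < V) on D(W)={2,3,4,5,6,7} D(V)={2,3,4,5,6,7}: W {2,3,4,5,6,7}->{2,3,4,5,6}; V {2,3,4,5,6,7}->{3,4,5,6,7}
Constraint 3 (V < X) on D(V)={3,4,5,6,7} D(X)={2,3,5}: V {3,4,5,6,7}->{3,4}; X {2,3,5}->{5}
Constraint 4 (V < X) on D(V)={3,4} D(X)={5}: no change
So after all 4 constraints: D(X) = {5}

Answer: {5}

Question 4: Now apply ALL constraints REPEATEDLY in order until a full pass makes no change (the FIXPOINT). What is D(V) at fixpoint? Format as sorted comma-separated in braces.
pass 0 (initial): D(V)={2,3,4,5,6,7}
pass 1: V {2,3,4,5,6,7}->{3,4}; W {2,3,4,5,6,7}->{2,3,4,5,6}; X {2,3,5}->{5}
pass 2: W {2,3,4,5,6}->{2,3}
pass 3: no change
Fixpoint after 3 passes: D(V) = {3,4}

Answer: {3,4}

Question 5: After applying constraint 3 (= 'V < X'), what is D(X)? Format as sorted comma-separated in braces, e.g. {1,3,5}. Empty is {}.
Answer: {5}

Derivation:
Constraint 1 (V != W) on D(V)={2,3,4,5,6,7} D(W)={2,3,4,5,6,7}: no change
Constraint 2 (W < V) on D(W)={2,3,4,5,6,7} D(V)={2,3,4,5,6,7}: W {2,3,4,5,6,7}->{2,3,4,5,6}; V {2,3,4,5,6,7}->{3,4,5,6,7}
Constraint 3 (V < X) on D(V)={3,4,5,6,7} D(X)={2,3,5}: V {3,4,5,6,7}->{3,4}; X {2,3,5}->{5}
So after constraint 3: D(X) = {5}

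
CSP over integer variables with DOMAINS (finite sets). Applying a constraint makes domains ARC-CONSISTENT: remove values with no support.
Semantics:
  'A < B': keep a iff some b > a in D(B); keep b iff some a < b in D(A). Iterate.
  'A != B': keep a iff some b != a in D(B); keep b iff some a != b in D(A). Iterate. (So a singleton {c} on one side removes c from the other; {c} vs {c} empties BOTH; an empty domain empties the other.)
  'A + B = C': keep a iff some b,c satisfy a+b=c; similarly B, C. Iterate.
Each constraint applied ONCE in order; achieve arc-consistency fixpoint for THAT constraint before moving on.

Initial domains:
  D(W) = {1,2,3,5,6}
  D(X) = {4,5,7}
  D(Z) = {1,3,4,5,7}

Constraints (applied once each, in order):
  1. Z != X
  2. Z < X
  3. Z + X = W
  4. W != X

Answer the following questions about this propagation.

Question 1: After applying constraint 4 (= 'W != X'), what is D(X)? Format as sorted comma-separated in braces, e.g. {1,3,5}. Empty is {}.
Answer: {4,5}

Derivation:
Constraint 1 (Z != X) on D(Z)={1,3,4,5,7} D(X)={4,5,7}: no change
Constraint 2 (Z < X) on D(Z)={1,3,4,5,7} D(X)={4,5,7}: Z {1,3,4,5,7}->{1,3,4,5}
Constraint 3 (Z + X = W) on D(Z)={1,3,4,5} D(X)={4,5,7} D(W)={1,2,3,5,6}: Z {1,3,4,5}->{1}; X {4,5,7}->{4,5}; W {1,2,3,5,6}->{5,6}
Constraint 4 (W != X) on D(W)={5,6} D(X)={4,5}: no change
So after constraint 4: D(X) = {4,5}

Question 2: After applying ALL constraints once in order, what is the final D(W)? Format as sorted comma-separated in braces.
Answer: {5,6}

Derivation:
Constraint 1 (Z != X) on D(Z)={1,3,4,5,7} D(X)={4,5,7}: no change
Constraint 2 (Z < X) on D(Z)={1,3,4,5,7} D(X)={4,5,7}: Z {1,3,4,5,7}->{1,3,4,5}
Constraint 3 (Z + X = W) on D(Z)={1,3,4,5} D(X)={4,5,7} D(W)={1,2,3,5,6}: Z {1,3,4,5}->{1}; X {4,5,7}->{4,5}; W {1,2,3,5,6}->{5,6}
Constraint 4 (W != X) on D(W)={5,6} D(X)={4,5}: no change
So after all 4 constraints: D(W) = {5,6}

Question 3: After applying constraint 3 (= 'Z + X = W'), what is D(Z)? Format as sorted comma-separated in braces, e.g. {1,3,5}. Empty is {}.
Constraint 1 (Z != X) on D(Z)={1,3,4,5,7} D(X)={4,5,7}: no change
Constraint 2 (Z < X) on D(Z)={1,3,4,5,7} D(X)={4,5,7}: Z {1,3,4,5,7}->{1,3,4,5}
Constraint 3 (Z + X = W) on D(Z)={1,3,4,5} D(X)={4,5,7} D(W)={1,2,3,5,6}: Z {1,3,4,5}->{1}; X {4,5,7}->{4,5}; W {1,2,3,5,6}->{5,6}
So after constraint 3: D(Z) = {1}

Answer: {1}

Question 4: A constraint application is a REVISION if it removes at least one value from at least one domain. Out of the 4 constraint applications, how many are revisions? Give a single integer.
Constraint 1 (Z != X) on D(Z)={1,3,4,5,7} D(X)={4,5,7}: no change => not a revision
Constraint 2 (Z < X) on D(Z)={1,3,4,5,7} D(X)={4,5,7}: Z {1,3,4,5,7}->{1,3,4,5} => REVISION
Constraint 3 (Z + X = W) on D(Z)={1,3,4,5} D(X)={4,5,7} D(W)={1,2,3,5,6}: Z {1,3,4,5}->{1}; X {4,5,7}->{4,5}; W {1,2,3,5,6}->{5,6} => REVISION
Constraint 4 (W != X) on D(W)={5,6} D(X)={4,5}: no change => not a revision
Total revisions = 2

Answer: 2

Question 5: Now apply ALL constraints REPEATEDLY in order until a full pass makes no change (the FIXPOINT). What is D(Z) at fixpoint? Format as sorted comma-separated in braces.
pass 0 (initial): D(Z)={1,3,4,5,7}
pass 1: W {1,2,3,5,6}->{5,6}; X {4,5,7}->{4,5}; Z {1,3,4,5,7}->{1}
pass 2: no change
Fixpoint after 2 passes: D(Z) = {1}

Answer: {1}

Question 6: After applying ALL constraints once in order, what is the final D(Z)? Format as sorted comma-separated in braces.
Answer: {1}

Derivation:
Constraint 1 (Z != X) on D(Z)={1,3,4,5,7} D(X)={4,5,7}: no change
Constraint 2 (Z < X) on D(Z)={1,3,4,5,7} D(X)={4,5,7}: Z {1,3,4,5,7}->{1,3,4,5}
Constraint 3 (Z + X = W) on D(Z)={1,3,4,5} D(X)={4,5,7} D(W)={1,2,3,5,6}: Z {1,3,4,5}->{1}; X {4,5,7}->{4,5}; W {1,2,3,5,6}->{5,6}
Constraint 4 (W != X) on D(W)={5,6} D(X)={4,5}: no change
So after all 4 constraints: D(Z) = {1}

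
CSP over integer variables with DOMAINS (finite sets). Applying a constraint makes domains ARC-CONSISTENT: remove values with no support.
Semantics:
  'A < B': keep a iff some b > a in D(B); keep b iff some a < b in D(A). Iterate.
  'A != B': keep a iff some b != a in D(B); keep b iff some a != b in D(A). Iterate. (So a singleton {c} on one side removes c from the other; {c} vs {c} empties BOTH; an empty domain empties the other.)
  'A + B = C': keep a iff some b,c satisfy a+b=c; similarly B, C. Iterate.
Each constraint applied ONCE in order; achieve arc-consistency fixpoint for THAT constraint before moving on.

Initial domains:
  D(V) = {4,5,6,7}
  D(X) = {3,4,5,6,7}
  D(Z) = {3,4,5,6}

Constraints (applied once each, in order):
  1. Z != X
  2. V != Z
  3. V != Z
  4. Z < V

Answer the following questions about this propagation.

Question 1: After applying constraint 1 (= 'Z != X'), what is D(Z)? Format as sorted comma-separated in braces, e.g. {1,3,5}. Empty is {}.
Answer: {3,4,5,6}

Derivation:
Constraint 1 (Z != X) on D(Z)={3,4,5,6} D(X)={3,4,5,6,7}: no change
So after constraint 1: D(Z) = {3,4,5,6}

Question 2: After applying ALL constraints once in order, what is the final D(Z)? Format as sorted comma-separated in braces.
Answer: {3,4,5,6}

Derivation:
Constraint 1 (Z != X) on D(Z)={3,4,5,6} D(X)={3,4,5,6,7}: no change
Constraint 2 (V != Z) on D(V)={4,5,6,7} D(Z)={3,4,5,6}: no change
Constraint 3 (V != Z) on D(V)={4,5,6,7} D(Z)={3,4,5,6}: no change
Constraint 4 (Z < V) on D(Z)={3,4,5,6} D(V)={4,5,6,7}: no change
So after all 4 constraints: D(Z) = {3,4,5,6}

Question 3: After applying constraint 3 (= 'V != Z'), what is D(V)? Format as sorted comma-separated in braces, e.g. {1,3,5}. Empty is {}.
Answer: {4,5,6,7}

Derivation:
Constraint 1 (Z != X) on D(Z)={3,4,5,6} D(X)={3,4,5,6,7}: no change
Constraint 2 (V != Z) on D(V)={4,5,6,7} D(Z)={3,4,5,6}: no change
Constraint 3 (V != Z) on D(V)={4,5,6,7} D(Z)={3,4,5,6}: no change
So after constraint 3: D(V) = {4,5,6,7}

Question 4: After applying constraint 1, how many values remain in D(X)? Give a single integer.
Constraint 1 (Z != X) on D(Z)={3,4,5,6} D(X)={3,4,5,6,7}: no change
So after constraint 1: D(X)={3,4,5,6,7}, size = 5

Answer: 5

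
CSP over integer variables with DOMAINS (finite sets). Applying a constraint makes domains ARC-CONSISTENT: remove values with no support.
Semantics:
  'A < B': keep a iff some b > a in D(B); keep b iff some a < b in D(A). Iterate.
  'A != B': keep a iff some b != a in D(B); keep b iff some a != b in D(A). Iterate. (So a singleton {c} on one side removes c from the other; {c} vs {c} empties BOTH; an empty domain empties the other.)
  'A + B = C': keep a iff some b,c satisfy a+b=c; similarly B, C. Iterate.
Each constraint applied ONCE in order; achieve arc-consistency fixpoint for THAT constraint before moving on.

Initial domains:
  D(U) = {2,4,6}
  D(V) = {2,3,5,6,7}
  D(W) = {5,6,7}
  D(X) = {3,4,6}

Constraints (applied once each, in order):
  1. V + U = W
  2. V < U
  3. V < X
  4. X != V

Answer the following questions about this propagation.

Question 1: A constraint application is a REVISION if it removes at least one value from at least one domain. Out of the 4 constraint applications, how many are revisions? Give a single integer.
Answer: 2

Derivation:
Constraint 1 (V + U = W) on D(V)={2,3,5,6,7} D(U)={2,4,6} D(W)={5,6,7}: V {2,3,5,6,7}->{2,3,5}; U {2,4,6}->{2,4} => REVISION
Constraint 2 (V < U) on D(V)={2,3,5} D(U)={2,4}: V {2,3,5}->{2,3}; U {2,4}->{4} => REVISION
Constraint 3 (V < X) on D(V)={2,3} D(X)={3,4,6}: no change => not a revision
Constraint 4 (X != V) on D(X)={3,4,6} D(V)={2,3}: no change => not a revision
Total revisions = 2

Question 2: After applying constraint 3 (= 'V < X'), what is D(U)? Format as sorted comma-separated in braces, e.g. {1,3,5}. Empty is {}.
Answer: {4}

Derivation:
Constraint 1 (V + U = W) on D(V)={2,3,5,6,7} D(U)={2,4,6} D(W)={5,6,7}: V {2,3,5,6,7}->{2,3,5}; U {2,4,6}->{2,4}
Constraint 2 (V < U) on D(V)={2,3,5} D(U)={2,4}: V {2,3,5}->{2,3}; U {2,4}->{4}
Constraint 3 (V < X) on D(V)={2,3} D(X)={3,4,6}: no change
So after constraint 3: D(U) = {4}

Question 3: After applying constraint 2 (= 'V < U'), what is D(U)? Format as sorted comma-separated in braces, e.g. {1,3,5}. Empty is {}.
Constraint 1 (V + U = W) on D(V)={2,3,5,6,7} D(U)={2,4,6} D(W)={5,6,7}: V {2,3,5,6,7}->{2,3,5}; U {2,4,6}->{2,4}
Constraint 2 (V < U) on D(V)={2,3,5} D(U)={2,4}: V {2,3,5}->{2,3}; U {2,4}->{4}
So after constraint 2: D(U) = {4}

Answer: {4}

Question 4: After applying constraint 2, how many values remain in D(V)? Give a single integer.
Constraint 1 (V + U = W) on D(V)={2,3,5,6,7} D(U)={2,4,6} D(W)={5,6,7}: V {2,3,5,6,7}->{2,3,5}; U {2,4,6}->{2,4}
Constraint 2 (V < U) on D(V)={2,3,5} D(U)={2,4}: V {2,3,5}->{2,3}; U {2,4}->{4}
So after constraint 2: D(V)={2,3}, size = 2

Answer: 2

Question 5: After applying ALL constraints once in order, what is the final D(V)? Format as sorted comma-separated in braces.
Answer: {2,3}

Derivation:
Constraint 1 (V + U = W) on D(V)={2,3,5,6,7} D(U)={2,4,6} D(W)={5,6,7}: V {2,3,5,6,7}->{2,3,5}; U {2,4,6}->{2,4}
Constraint 2 (V < U) on D(V)={2,3,5} D(U)={2,4}: V {2,3,5}->{2,3}; U {2,4}->{4}
Constraint 3 (V < X) on D(V)={2,3} D(X)={3,4,6}: no change
Constraint 4 (X != V) on D(X)={3,4,6} D(V)={2,3}: no change
So after all 4 constraints: D(V) = {2,3}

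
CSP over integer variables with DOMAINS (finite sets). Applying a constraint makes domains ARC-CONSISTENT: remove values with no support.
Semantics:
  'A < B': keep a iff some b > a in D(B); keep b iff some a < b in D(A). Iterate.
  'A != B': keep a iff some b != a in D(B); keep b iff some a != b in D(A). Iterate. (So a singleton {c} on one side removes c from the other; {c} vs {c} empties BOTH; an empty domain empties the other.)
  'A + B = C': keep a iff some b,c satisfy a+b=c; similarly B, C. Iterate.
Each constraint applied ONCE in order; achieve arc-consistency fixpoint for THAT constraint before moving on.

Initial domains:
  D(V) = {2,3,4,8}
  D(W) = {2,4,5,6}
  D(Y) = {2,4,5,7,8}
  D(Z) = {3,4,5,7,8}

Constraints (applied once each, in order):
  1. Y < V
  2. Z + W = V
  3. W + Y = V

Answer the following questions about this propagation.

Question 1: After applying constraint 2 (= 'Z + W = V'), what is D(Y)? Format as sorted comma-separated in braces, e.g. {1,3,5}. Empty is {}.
Constraint 1 (Y < V) on D(Y)={2,4,5,7,8} D(V)={2,3,4,8}: Y {2,4,5,7,8}->{2,4,5,7}; V {2,3,4,8}->{3,4,8}
Constraint 2 (Z + W = V) on D(Z)={3,4,5,7,8} D(W)={2,4,5,6} D(V)={3,4,8}: Z {3,4,5,7,8}->{3,4}; W {2,4,5,6}->{4,5}; V {3,4,8}->{8}
So after constraint 2: D(Y) = {2,4,5,7}

Answer: {2,4,5,7}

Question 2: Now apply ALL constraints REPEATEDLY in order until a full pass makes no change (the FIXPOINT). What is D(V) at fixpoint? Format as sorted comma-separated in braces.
Answer: {8}

Derivation:
pass 0 (initial): D(V)={2,3,4,8}
pass 1: V {2,3,4,8}->{8}; W {2,4,5,6}->{4}; Y {2,4,5,7,8}->{4}; Z {3,4,5,7,8}->{3,4}
pass 2: Z {3,4}->{4}
pass 3: no change
Fixpoint after 3 passes: D(V) = {8}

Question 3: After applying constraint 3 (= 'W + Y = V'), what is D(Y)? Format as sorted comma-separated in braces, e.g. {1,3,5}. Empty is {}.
Constraint 1 (Y < V) on D(Y)={2,4,5,7,8} D(V)={2,3,4,8}: Y {2,4,5,7,8}->{2,4,5,7}; V {2,3,4,8}->{3,4,8}
Constraint 2 (Z + W = V) on D(Z)={3,4,5,7,8} D(W)={2,4,5,6} D(V)={3,4,8}: Z {3,4,5,7,8}->{3,4}; W {2,4,5,6}->{4,5}; V {3,4,8}->{8}
Constraint 3 (W + Y = V) on D(W)={4,5} D(Y)={2,4,5,7} D(V)={8}: W {4,5}->{4}; Y {2,4,5,7}->{4}
So after constraint 3: D(Y) = {4}

Answer: {4}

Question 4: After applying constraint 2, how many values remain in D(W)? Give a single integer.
Answer: 2

Derivation:
Constraint 1 (Y < V) on D(Y)={2,4,5,7,8} D(V)={2,3,4,8}: Y {2,4,5,7,8}->{2,4,5,7}; V {2,3,4,8}->{3,4,8}
Constraint 2 (Z + W = V) on D(Z)={3,4,5,7,8} D(W)={2,4,5,6} D(V)={3,4,8}: Z {3,4,5,7,8}->{3,4}; W {2,4,5,6}->{4,5}; V {3,4,8}->{8}
So after constraint 2: D(W)={4,5}, size = 2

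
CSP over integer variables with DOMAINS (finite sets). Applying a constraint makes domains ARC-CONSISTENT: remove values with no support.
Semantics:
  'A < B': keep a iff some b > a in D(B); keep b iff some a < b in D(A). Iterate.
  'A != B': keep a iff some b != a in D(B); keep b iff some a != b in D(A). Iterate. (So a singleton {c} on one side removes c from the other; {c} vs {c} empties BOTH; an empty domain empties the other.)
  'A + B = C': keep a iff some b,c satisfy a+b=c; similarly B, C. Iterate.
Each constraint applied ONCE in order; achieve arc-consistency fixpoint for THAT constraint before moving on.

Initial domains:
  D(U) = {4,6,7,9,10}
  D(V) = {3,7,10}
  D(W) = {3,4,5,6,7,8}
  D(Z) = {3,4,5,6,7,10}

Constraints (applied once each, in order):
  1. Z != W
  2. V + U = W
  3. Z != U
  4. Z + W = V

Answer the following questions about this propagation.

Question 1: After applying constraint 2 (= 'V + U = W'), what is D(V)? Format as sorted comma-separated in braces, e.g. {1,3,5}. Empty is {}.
Constraint 1 (Z != W) on D(Z)={3,4,5,6,7,10} D(W)={3,4,5,6,7,8}: no change
Constraint 2 (V + U = W) on D(V)={3,7,10} D(U)={4,6,7,9,10} D(W)={3,4,5,6,7,8}: V {3,7,10}->{3}; U {4,6,7,9,10}->{4}; W {3,4,5,6,7,8}->{7}
So after constraint 2: D(V) = {3}

Answer: {3}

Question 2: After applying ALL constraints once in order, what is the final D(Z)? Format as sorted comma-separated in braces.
Constraint 1 (Z != W) on D(Z)={3,4,5,6,7,10} D(W)={3,4,5,6,7,8}: no change
Constraint 2 (V + U = W) on D(V)={3,7,10} D(U)={4,6,7,9,10} D(W)={3,4,5,6,7,8}: V {3,7,10}->{3}; U {4,6,7,9,10}->{4}; W {3,4,5,6,7,8}->{7}
Constraint 3 (Z != U) on D(Z)={3,4,5,6,7,10} D(U)={4}: Z {3,4,5,6,7,10}->{3,5,6,7,10}
Constraint 4 (Z + W = V) on D(Z)={3,5,6,7,10} D(W)={7} D(V)={3}: Z {3,5,6,7,10}->{}; W {7}->{}; V {3}->{}
So after all 4 constraints: D(Z) = {}

Answer: {}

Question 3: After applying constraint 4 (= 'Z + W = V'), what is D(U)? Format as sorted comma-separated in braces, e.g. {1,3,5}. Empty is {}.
Constraint 1 (Z != W) on D(Z)={3,4,5,6,7,10} D(W)={3,4,5,6,7,8}: no change
Constraint 2 (V + U = W) on D(V)={3,7,10} D(U)={4,6,7,9,10} D(W)={3,4,5,6,7,8}: V {3,7,10}->{3}; U {4,6,7,9,10}->{4}; W {3,4,5,6,7,8}->{7}
Constraint 3 (Z != U) on D(Z)={3,4,5,6,7,10} D(U)={4}: Z {3,4,5,6,7,10}->{3,5,6,7,10}
Constraint 4 (Z + W = V) on D(Z)={3,5,6,7,10} D(W)={7} D(V)={3}: Z {3,5,6,7,10}->{}; W {7}->{}; V {3}->{}
So after constraint 4: D(U) = {4}

Answer: {4}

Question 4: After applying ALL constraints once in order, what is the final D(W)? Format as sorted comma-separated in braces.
Constraint 1 (Z != W) on D(Z)={3,4,5,6,7,10} D(W)={3,4,5,6,7,8}: no change
Constraint 2 (V + U = W) on D(V)={3,7,10} D(U)={4,6,7,9,10} D(W)={3,4,5,6,7,8}: V {3,7,10}->{3}; U {4,6,7,9,10}->{4}; W {3,4,5,6,7,8}->{7}
Constraint 3 (Z != U) on D(Z)={3,4,5,6,7,10} D(U)={4}: Z {3,4,5,6,7,10}->{3,5,6,7,10}
Constraint 4 (Z + W = V) on D(Z)={3,5,6,7,10} D(W)={7} D(V)={3}: Z {3,5,6,7,10}->{}; W {7}->{}; V {3}->{}
So after all 4 constraints: D(W) = {}

Answer: {}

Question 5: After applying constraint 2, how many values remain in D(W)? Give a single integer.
Constraint 1 (Z != W) on D(Z)={3,4,5,6,7,10} D(W)={3,4,5,6,7,8}: no change
Constraint 2 (V + U = W) on D(V)={3,7,10} D(U)={4,6,7,9,10} D(W)={3,4,5,6,7,8}: V {3,7,10}->{3}; U {4,6,7,9,10}->{4}; W {3,4,5,6,7,8}->{7}
So after constraint 2: D(W)={7}, size = 1

Answer: 1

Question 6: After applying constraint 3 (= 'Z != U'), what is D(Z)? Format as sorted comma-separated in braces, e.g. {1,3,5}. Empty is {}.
Answer: {3,5,6,7,10}

Derivation:
Constraint 1 (Z != W) on D(Z)={3,4,5,6,7,10} D(W)={3,4,5,6,7,8}: no change
Constraint 2 (V + U = W) on D(V)={3,7,10} D(U)={4,6,7,9,10} D(W)={3,4,5,6,7,8}: V {3,7,10}->{3}; U {4,6,7,9,10}->{4}; W {3,4,5,6,7,8}->{7}
Constraint 3 (Z != U) on D(Z)={3,4,5,6,7,10} D(U)={4}: Z {3,4,5,6,7,10}->{3,5,6,7,10}
So after constraint 3: D(Z) = {3,5,6,7,10}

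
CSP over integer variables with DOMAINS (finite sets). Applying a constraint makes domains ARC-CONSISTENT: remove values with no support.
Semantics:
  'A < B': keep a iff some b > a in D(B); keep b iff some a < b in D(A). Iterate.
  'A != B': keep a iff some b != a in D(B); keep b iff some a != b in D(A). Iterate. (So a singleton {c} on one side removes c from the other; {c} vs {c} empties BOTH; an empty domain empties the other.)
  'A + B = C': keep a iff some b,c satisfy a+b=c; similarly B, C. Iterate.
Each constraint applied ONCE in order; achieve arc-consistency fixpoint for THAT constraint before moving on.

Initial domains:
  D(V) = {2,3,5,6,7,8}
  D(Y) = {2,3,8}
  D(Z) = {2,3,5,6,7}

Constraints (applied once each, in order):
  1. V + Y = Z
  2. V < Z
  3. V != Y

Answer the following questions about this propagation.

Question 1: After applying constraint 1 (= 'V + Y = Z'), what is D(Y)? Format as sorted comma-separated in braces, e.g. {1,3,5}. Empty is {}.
Constraint 1 (V + Y = Z) on D(V)={2,3,5,6,7,8} D(Y)={2,3,8} D(Z)={2,3,5,6,7}: V {2,3,5,6,7,8}->{2,3,5}; Y {2,3,8}->{2,3}; Z {2,3,5,6,7}->{5,6,7}
So after constraint 1: D(Y) = {2,3}

Answer: {2,3}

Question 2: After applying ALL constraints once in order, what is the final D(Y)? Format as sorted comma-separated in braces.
Answer: {2,3}

Derivation:
Constraint 1 (V + Y = Z) on D(V)={2,3,5,6,7,8} D(Y)={2,3,8} D(Z)={2,3,5,6,7}: V {2,3,5,6,7,8}->{2,3,5}; Y {2,3,8}->{2,3}; Z {2,3,5,6,7}->{5,6,7}
Constraint 2 (V < Z) on D(V)={2,3,5} D(Z)={5,6,7}: no change
Constraint 3 (V != Y) on D(V)={2,3,5} D(Y)={2,3}: no change
So after all 3 constraints: D(Y) = {2,3}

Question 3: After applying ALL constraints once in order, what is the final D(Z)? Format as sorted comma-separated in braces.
Answer: {5,6,7}

Derivation:
Constraint 1 (V + Y = Z) on D(V)={2,3,5,6,7,8} D(Y)={2,3,8} D(Z)={2,3,5,6,7}: V {2,3,5,6,7,8}->{2,3,5}; Y {2,3,8}->{2,3}; Z {2,3,5,6,7}->{5,6,7}
Constraint 2 (V < Z) on D(V)={2,3,5} D(Z)={5,6,7}: no change
Constraint 3 (V != Y) on D(V)={2,3,5} D(Y)={2,3}: no change
So after all 3 constraints: D(Z) = {5,6,7}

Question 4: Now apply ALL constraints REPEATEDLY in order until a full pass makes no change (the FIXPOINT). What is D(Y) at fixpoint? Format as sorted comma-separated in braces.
pass 0 (initial): D(Y)={2,3,8}
pass 1: V {2,3,5,6,7,8}->{2,3,5}; Y {2,3,8}->{2,3}; Z {2,3,5,6,7}->{5,6,7}
pass 2: no change
Fixpoint after 2 passes: D(Y) = {2,3}

Answer: {2,3}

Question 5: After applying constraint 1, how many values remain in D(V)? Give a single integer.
Constraint 1 (V + Y = Z) on D(V)={2,3,5,6,7,8} D(Y)={2,3,8} D(Z)={2,3,5,6,7}: V {2,3,5,6,7,8}->{2,3,5}; Y {2,3,8}->{2,3}; Z {2,3,5,6,7}->{5,6,7}
So after constraint 1: D(V)={2,3,5}, size = 3

Answer: 3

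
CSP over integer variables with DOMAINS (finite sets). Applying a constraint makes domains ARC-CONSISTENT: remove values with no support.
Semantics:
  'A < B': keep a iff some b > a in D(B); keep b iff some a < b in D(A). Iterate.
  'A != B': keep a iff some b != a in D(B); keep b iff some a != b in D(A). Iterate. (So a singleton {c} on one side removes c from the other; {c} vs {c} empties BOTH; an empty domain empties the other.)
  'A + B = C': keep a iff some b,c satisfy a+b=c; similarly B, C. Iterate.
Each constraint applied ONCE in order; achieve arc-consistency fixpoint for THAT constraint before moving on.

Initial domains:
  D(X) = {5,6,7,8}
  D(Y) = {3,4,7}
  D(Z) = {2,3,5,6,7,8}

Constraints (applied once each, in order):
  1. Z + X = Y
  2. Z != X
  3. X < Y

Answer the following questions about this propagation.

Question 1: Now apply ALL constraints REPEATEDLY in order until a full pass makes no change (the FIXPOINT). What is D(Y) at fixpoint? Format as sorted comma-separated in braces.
pass 0 (initial): D(Y)={3,4,7}
pass 1: X {5,6,7,8}->{5}; Y {3,4,7}->{7}; Z {2,3,5,6,7,8}->{2}
pass 2: no change
Fixpoint after 2 passes: D(Y) = {7}

Answer: {7}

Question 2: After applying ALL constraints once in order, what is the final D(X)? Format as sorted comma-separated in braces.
Answer: {5}

Derivation:
Constraint 1 (Z + X = Y) on D(Z)={2,3,5,6,7,8} D(X)={5,6,7,8} D(Y)={3,4,7}: Z {2,3,5,6,7,8}->{2}; X {5,6,7,8}->{5}; Y {3,4,7}->{7}
Constraint 2 (Z != X) on D(Z)={2} D(X)={5}: no change
Constraint 3 (X < Y) on D(X)={5} D(Y)={7}: no change
So after all 3 constraints: D(X) = {5}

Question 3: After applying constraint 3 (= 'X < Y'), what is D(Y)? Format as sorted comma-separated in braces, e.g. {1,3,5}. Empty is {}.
Constraint 1 (Z + X = Y) on D(Z)={2,3,5,6,7,8} D(X)={5,6,7,8} D(Y)={3,4,7}: Z {2,3,5,6,7,8}->{2}; X {5,6,7,8}->{5}; Y {3,4,7}->{7}
Constraint 2 (Z != X) on D(Z)={2} D(X)={5}: no change
Constraint 3 (X < Y) on D(X)={5} D(Y)={7}: no change
So after constraint 3: D(Y) = {7}

Answer: {7}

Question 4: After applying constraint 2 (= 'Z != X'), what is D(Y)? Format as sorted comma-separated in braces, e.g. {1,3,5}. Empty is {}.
Constraint 1 (Z + X = Y) on D(Z)={2,3,5,6,7,8} D(X)={5,6,7,8} D(Y)={3,4,7}: Z {2,3,5,6,7,8}->{2}; X {5,6,7,8}->{5}; Y {3,4,7}->{7}
Constraint 2 (Z != X) on D(Z)={2} D(X)={5}: no change
So after constraint 2: D(Y) = {7}

Answer: {7}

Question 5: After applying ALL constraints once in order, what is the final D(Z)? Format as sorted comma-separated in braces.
Constraint 1 (Z + X = Y) on D(Z)={2,3,5,6,7,8} D(X)={5,6,7,8} D(Y)={3,4,7}: Z {2,3,5,6,7,8}->{2}; X {5,6,7,8}->{5}; Y {3,4,7}->{7}
Constraint 2 (Z != X) on D(Z)={2} D(X)={5}: no change
Constraint 3 (X < Y) on D(X)={5} D(Y)={7}: no change
So after all 3 constraints: D(Z) = {2}

Answer: {2}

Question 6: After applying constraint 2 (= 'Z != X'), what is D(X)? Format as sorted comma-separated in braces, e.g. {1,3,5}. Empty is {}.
Answer: {5}

Derivation:
Constraint 1 (Z + X = Y) on D(Z)={2,3,5,6,7,8} D(X)={5,6,7,8} D(Y)={3,4,7}: Z {2,3,5,6,7,8}->{2}; X {5,6,7,8}->{5}; Y {3,4,7}->{7}
Constraint 2 (Z != X) on D(Z)={2} D(X)={5}: no change
So after constraint 2: D(X) = {5}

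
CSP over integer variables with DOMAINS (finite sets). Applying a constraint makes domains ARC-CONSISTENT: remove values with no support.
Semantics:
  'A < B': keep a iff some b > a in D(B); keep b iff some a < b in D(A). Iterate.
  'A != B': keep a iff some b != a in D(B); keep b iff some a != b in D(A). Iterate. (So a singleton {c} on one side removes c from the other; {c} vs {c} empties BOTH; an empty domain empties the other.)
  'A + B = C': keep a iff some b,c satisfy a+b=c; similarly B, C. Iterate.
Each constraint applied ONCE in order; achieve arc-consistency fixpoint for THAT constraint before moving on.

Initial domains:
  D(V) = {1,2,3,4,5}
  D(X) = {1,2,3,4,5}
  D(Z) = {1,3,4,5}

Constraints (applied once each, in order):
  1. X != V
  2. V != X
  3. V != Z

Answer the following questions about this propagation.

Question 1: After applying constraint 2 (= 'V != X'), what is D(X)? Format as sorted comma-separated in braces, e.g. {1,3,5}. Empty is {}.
Answer: {1,2,3,4,5}

Derivation:
Constraint 1 (X != V) on D(X)={1,2,3,4,5} D(V)={1,2,3,4,5}: no change
Constraint 2 (V != X) on D(V)={1,2,3,4,5} D(X)={1,2,3,4,5}: no change
So after constraint 2: D(X) = {1,2,3,4,5}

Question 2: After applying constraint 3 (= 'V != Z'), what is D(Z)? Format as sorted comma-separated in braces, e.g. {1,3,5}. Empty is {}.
Answer: {1,3,4,5}

Derivation:
Constraint 1 (X != V) on D(X)={1,2,3,4,5} D(V)={1,2,3,4,5}: no change
Constraint 2 (V != X) on D(V)={1,2,3,4,5} D(X)={1,2,3,4,5}: no change
Constraint 3 (V != Z) on D(V)={1,2,3,4,5} D(Z)={1,3,4,5}: no change
So after constraint 3: D(Z) = {1,3,4,5}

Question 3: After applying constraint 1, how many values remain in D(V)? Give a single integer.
Constraint 1 (X != V) on D(X)={1,2,3,4,5} D(V)={1,2,3,4,5}: no change
So after constraint 1: D(V)={1,2,3,4,5}, size = 5

Answer: 5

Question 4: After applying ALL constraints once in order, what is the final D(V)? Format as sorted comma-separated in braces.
Answer: {1,2,3,4,5}

Derivation:
Constraint 1 (X != V) on D(X)={1,2,3,4,5} D(V)={1,2,3,4,5}: no change
Constraint 2 (V != X) on D(V)={1,2,3,4,5} D(X)={1,2,3,4,5}: no change
Constraint 3 (V != Z) on D(V)={1,2,3,4,5} D(Z)={1,3,4,5}: no change
So after all 3 constraints: D(V) = {1,2,3,4,5}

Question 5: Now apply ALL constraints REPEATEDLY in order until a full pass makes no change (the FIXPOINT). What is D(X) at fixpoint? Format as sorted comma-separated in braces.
pass 0 (initial): D(X)={1,2,3,4,5}
pass 1: no change
Fixpoint after 1 passes: D(X) = {1,2,3,4,5}

Answer: {1,2,3,4,5}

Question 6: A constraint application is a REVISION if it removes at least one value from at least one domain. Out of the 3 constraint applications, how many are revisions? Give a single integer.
Constraint 1 (X != V) on D(X)={1,2,3,4,5} D(V)={1,2,3,4,5}: no change => not a revision
Constraint 2 (V != X) on D(V)={1,2,3,4,5} D(X)={1,2,3,4,5}: no change => not a revision
Constraint 3 (V != Z) on D(V)={1,2,3,4,5} D(Z)={1,3,4,5}: no change => not a revision
Total revisions = 0

Answer: 0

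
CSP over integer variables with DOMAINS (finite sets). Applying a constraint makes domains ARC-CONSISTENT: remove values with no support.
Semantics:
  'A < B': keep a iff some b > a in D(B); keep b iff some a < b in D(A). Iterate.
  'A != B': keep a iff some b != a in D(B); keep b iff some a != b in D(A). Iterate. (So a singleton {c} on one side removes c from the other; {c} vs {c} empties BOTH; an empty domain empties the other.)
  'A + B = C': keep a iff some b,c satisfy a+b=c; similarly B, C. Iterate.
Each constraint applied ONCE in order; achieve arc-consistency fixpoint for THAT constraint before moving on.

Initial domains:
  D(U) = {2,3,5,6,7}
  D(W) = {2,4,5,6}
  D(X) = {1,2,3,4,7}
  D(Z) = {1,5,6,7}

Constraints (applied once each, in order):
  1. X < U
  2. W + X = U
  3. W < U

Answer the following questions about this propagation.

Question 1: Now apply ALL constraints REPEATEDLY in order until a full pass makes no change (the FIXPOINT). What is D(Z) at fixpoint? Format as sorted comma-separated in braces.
pass 0 (initial): D(Z)={1,5,6,7}
pass 1: U {2,3,5,6,7}->{3,5,6,7}; X {1,2,3,4,7}->{1,2,3,4}
pass 2: no change
Fixpoint after 2 passes: D(Z) = {1,5,6,7}

Answer: {1,5,6,7}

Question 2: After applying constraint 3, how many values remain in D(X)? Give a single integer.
Constraint 1 (X < U) on D(X)={1,2,3,4,7} D(U)={2,3,5,6,7}: X {1,2,3,4,7}->{1,2,3,4}
Constraint 2 (W + X = U) on D(W)={2,4,5,6} D(X)={1,2,3,4} D(U)={2,3,5,6,7}: U {2,3,5,6,7}->{3,5,6,7}
Constraint 3 (W < U) on D(W)={2,4,5,6} D(U)={3,5,6,7}: no change
So after constraint 3: D(X)={1,2,3,4}, size = 4

Answer: 4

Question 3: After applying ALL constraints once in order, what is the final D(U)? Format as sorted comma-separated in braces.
Answer: {3,5,6,7}

Derivation:
Constraint 1 (X < U) on D(X)={1,2,3,4,7} D(U)={2,3,5,6,7}: X {1,2,3,4,7}->{1,2,3,4}
Constraint 2 (W + X = U) on D(W)={2,4,5,6} D(X)={1,2,3,4} D(U)={2,3,5,6,7}: U {2,3,5,6,7}->{3,5,6,7}
Constraint 3 (W < U) on D(W)={2,4,5,6} D(U)={3,5,6,7}: no change
So after all 3 constraints: D(U) = {3,5,6,7}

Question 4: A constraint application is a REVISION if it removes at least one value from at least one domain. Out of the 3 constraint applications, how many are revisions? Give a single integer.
Answer: 2

Derivation:
Constraint 1 (X < U) on D(X)={1,2,3,4,7} D(U)={2,3,5,6,7}: X {1,2,3,4,7}->{1,2,3,4} => REVISION
Constraint 2 (W + X = U) on D(W)={2,4,5,6} D(X)={1,2,3,4} D(U)={2,3,5,6,7}: U {2,3,5,6,7}->{3,5,6,7} => REVISION
Constraint 3 (W < U) on D(W)={2,4,5,6} D(U)={3,5,6,7}: no change => not a revision
Total revisions = 2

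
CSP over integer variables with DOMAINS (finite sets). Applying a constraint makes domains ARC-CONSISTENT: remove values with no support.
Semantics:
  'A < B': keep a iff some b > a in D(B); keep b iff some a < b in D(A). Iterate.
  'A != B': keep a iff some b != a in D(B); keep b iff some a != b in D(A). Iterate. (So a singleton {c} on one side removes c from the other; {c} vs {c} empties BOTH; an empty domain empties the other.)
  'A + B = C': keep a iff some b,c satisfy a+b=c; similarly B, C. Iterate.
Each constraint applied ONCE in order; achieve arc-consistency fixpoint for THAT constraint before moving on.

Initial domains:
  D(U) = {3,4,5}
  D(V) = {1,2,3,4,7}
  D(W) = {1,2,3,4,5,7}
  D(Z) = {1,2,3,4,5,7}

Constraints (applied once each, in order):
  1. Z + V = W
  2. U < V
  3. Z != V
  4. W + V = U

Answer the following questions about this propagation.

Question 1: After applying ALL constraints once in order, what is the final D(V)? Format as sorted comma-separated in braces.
Answer: {}

Derivation:
Constraint 1 (Z + V = W) on D(Z)={1,2,3,4,5,7} D(V)={1,2,3,4,7} D(W)={1,2,3,4,5,7}: Z {1,2,3,4,5,7}->{1,2,3,4,5}; V {1,2,3,4,7}->{1,2,3,4}; W {1,2,3,4,5,7}->{2,3,4,5,7}
Constraint 2 (U < V) on D(U)={3,4,5} D(V)={1,2,3,4}: U {3,4,5}->{3}; V {1,2,3,4}->{4}
Constraint 3 (Z != V) on D(Z)={1,2,3,4,5} D(V)={4}: Z {1,2,3,4,5}->{1,2,3,5}
Constraint 4 (W + V = U) on D(W)={2,3,4,5,7} D(V)={4} D(U)={3}: W {2,3,4,5,7}->{}; V {4}->{}; U {3}->{}
So after all 4 constraints: D(V) = {}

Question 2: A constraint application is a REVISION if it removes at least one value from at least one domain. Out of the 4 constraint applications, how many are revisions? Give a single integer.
Constraint 1 (Z + V = W) on D(Z)={1,2,3,4,5,7} D(V)={1,2,3,4,7} D(W)={1,2,3,4,5,7}: Z {1,2,3,4,5,7}->{1,2,3,4,5}; V {1,2,3,4,7}->{1,2,3,4}; W {1,2,3,4,5,7}->{2,3,4,5,7} => REVISION
Constraint 2 (U < V) on D(U)={3,4,5} D(V)={1,2,3,4}: U {3,4,5}->{3}; V {1,2,3,4}->{4} => REVISION
Constraint 3 (Z != V) on D(Z)={1,2,3,4,5} D(V)={4}: Z {1,2,3,4,5}->{1,2,3,5} => REVISION
Constraint 4 (W + V = U) on D(W)={2,3,4,5,7} D(V)={4} D(U)={3}: W {2,3,4,5,7}->{}; V {4}->{}; U {3}->{} => REVISION
Total revisions = 4

Answer: 4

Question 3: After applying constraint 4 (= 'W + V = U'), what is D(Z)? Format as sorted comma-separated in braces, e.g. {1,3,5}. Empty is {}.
Answer: {1,2,3,5}

Derivation:
Constraint 1 (Z + V = W) on D(Z)={1,2,3,4,5,7} D(V)={1,2,3,4,7} D(W)={1,2,3,4,5,7}: Z {1,2,3,4,5,7}->{1,2,3,4,5}; V {1,2,3,4,7}->{1,2,3,4}; W {1,2,3,4,5,7}->{2,3,4,5,7}
Constraint 2 (U < V) on D(U)={3,4,5} D(V)={1,2,3,4}: U {3,4,5}->{3}; V {1,2,3,4}->{4}
Constraint 3 (Z != V) on D(Z)={1,2,3,4,5} D(V)={4}: Z {1,2,3,4,5}->{1,2,3,5}
Constraint 4 (W + V = U) on D(W)={2,3,4,5,7} D(V)={4} D(U)={3}: W {2,3,4,5,7}->{}; V {4}->{}; U {3}->{}
So after constraint 4: D(Z) = {1,2,3,5}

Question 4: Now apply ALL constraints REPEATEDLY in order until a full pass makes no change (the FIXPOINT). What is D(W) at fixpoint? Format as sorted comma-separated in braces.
pass 0 (initial): D(W)={1,2,3,4,5,7}
pass 1: U {3,4,5}->{}; V {1,2,3,4,7}->{}; W {1,2,3,4,5,7}->{}; Z {1,2,3,4,5,7}->{1,2,3,5}
pass 2: Z {1,2,3,5}->{}
pass 3: no change
Fixpoint after 3 passes: D(W) = {}

Answer: {}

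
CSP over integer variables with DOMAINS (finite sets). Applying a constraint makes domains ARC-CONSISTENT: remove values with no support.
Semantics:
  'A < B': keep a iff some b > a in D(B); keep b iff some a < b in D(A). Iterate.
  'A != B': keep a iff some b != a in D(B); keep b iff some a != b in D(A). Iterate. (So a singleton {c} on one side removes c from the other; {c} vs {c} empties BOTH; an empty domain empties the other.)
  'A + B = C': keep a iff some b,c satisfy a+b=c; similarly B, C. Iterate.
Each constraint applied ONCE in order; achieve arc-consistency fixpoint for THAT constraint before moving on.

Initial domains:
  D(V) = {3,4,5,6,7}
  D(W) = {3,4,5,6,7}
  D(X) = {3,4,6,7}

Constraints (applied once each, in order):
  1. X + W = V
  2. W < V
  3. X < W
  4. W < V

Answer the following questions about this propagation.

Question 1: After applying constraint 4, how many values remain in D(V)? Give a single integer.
Answer: 2

Derivation:
Constraint 1 (X + W = V) on D(X)={3,4,6,7} D(W)={3,4,5,6,7} D(V)={3,4,5,6,7}: X {3,4,6,7}->{3,4}; W {3,4,5,6,7}->{3,4}; V {3,4,5,6,7}->{6,7}
Constraint 2 (W < V) on D(W)={3,4} D(V)={6,7}: no change
Constraint 3 (X < W) on D(X)={3,4} D(W)={3,4}: X {3,4}->{3}; W {3,4}->{4}
Constraint 4 (W < V) on D(W)={4} D(V)={6,7}: no change
So after constraint 4: D(V)={6,7}, size = 2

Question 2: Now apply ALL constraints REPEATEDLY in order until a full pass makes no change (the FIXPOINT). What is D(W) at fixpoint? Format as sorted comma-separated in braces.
Answer: {4}

Derivation:
pass 0 (initial): D(W)={3,4,5,6,7}
pass 1: V {3,4,5,6,7}->{6,7}; W {3,4,5,6,7}->{4}; X {3,4,6,7}->{3}
pass 2: V {6,7}->{7}
pass 3: no change
Fixpoint after 3 passes: D(W) = {4}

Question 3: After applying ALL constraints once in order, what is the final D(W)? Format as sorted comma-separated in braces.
Constraint 1 (X + W = V) on D(X)={3,4,6,7} D(W)={3,4,5,6,7} D(V)={3,4,5,6,7}: X {3,4,6,7}->{3,4}; W {3,4,5,6,7}->{3,4}; V {3,4,5,6,7}->{6,7}
Constraint 2 (W < V) on D(W)={3,4} D(V)={6,7}: no change
Constraint 3 (X < W) on D(X)={3,4} D(W)={3,4}: X {3,4}->{3}; W {3,4}->{4}
Constraint 4 (W < V) on D(W)={4} D(V)={6,7}: no change
So after all 4 constraints: D(W) = {4}

Answer: {4}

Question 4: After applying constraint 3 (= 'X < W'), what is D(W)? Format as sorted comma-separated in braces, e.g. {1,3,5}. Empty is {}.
Constraint 1 (X + W = V) on D(X)={3,4,6,7} D(W)={3,4,5,6,7} D(V)={3,4,5,6,7}: X {3,4,6,7}->{3,4}; W {3,4,5,6,7}->{3,4}; V {3,4,5,6,7}->{6,7}
Constraint 2 (W < V) on D(W)={3,4} D(V)={6,7}: no change
Constraint 3 (X < W) on D(X)={3,4} D(W)={3,4}: X {3,4}->{3}; W {3,4}->{4}
So after constraint 3: D(W) = {4}

Answer: {4}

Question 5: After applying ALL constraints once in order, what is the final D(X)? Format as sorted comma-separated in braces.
Constraint 1 (X + W = V) on D(X)={3,4,6,7} D(W)={3,4,5,6,7} D(V)={3,4,5,6,7}: X {3,4,6,7}->{3,4}; W {3,4,5,6,7}->{3,4}; V {3,4,5,6,7}->{6,7}
Constraint 2 (W < V) on D(W)={3,4} D(V)={6,7}: no change
Constraint 3 (X < W) on D(X)={3,4} D(W)={3,4}: X {3,4}->{3}; W {3,4}->{4}
Constraint 4 (W < V) on D(W)={4} D(V)={6,7}: no change
So after all 4 constraints: D(X) = {3}

Answer: {3}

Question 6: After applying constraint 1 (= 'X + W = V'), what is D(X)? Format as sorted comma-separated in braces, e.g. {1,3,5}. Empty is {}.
Answer: {3,4}

Derivation:
Constraint 1 (X + W = V) on D(X)={3,4,6,7} D(W)={3,4,5,6,7} D(V)={3,4,5,6,7}: X {3,4,6,7}->{3,4}; W {3,4,5,6,7}->{3,4}; V {3,4,5,6,7}->{6,7}
So after constraint 1: D(X) = {3,4}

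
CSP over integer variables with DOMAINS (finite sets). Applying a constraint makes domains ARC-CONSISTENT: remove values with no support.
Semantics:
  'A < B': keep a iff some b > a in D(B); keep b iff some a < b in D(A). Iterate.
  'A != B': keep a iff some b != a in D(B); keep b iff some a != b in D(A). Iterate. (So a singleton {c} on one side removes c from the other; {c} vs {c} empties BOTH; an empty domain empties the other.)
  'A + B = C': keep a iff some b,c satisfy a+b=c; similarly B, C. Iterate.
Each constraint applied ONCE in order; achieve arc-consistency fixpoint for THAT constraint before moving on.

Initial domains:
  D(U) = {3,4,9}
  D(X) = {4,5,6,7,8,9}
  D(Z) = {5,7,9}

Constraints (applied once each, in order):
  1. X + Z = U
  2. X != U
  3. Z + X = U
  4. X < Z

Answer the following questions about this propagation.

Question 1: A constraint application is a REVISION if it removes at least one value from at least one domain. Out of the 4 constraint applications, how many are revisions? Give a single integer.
Answer: 1

Derivation:
Constraint 1 (X + Z = U) on D(X)={4,5,6,7,8,9} D(Z)={5,7,9} D(U)={3,4,9}: X {4,5,6,7,8,9}->{4}; Z {5,7,9}->{5}; U {3,4,9}->{9} => REVISION
Constraint 2 (X != U) on D(X)={4} D(U)={9}: no change => not a revision
Constraint 3 (Z + X = U) on D(Z)={5} D(X)={4} D(U)={9}: no change => not a revision
Constraint 4 (X < Z) on D(X)={4} D(Z)={5}: no change => not a revision
Total revisions = 1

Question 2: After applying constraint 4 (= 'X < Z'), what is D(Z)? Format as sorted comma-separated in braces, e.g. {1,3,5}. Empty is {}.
Answer: {5}

Derivation:
Constraint 1 (X + Z = U) on D(X)={4,5,6,7,8,9} D(Z)={5,7,9} D(U)={3,4,9}: X {4,5,6,7,8,9}->{4}; Z {5,7,9}->{5}; U {3,4,9}->{9}
Constraint 2 (X != U) on D(X)={4} D(U)={9}: no change
Constraint 3 (Z + X = U) on D(Z)={5} D(X)={4} D(U)={9}: no change
Constraint 4 (X < Z) on D(X)={4} D(Z)={5}: no change
So after constraint 4: D(Z) = {5}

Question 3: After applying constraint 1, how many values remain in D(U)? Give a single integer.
Constraint 1 (X + Z = U) on D(X)={4,5,6,7,8,9} D(Z)={5,7,9} D(U)={3,4,9}: X {4,5,6,7,8,9}->{4}; Z {5,7,9}->{5}; U {3,4,9}->{9}
So after constraint 1: D(U)={9}, size = 1

Answer: 1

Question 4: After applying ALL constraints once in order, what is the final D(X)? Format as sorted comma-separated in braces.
Constraint 1 (X + Z = U) on D(X)={4,5,6,7,8,9} D(Z)={5,7,9} D(U)={3,4,9}: X {4,5,6,7,8,9}->{4}; Z {5,7,9}->{5}; U {3,4,9}->{9}
Constraint 2 (X != U) on D(X)={4} D(U)={9}: no change
Constraint 3 (Z + X = U) on D(Z)={5} D(X)={4} D(U)={9}: no change
Constraint 4 (X < Z) on D(X)={4} D(Z)={5}: no change
So after all 4 constraints: D(X) = {4}

Answer: {4}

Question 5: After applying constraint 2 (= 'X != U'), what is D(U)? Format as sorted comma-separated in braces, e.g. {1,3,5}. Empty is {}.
Answer: {9}

Derivation:
Constraint 1 (X + Z = U) on D(X)={4,5,6,7,8,9} D(Z)={5,7,9} D(U)={3,4,9}: X {4,5,6,7,8,9}->{4}; Z {5,7,9}->{5}; U {3,4,9}->{9}
Constraint 2 (X != U) on D(X)={4} D(U)={9}: no change
So after constraint 2: D(U) = {9}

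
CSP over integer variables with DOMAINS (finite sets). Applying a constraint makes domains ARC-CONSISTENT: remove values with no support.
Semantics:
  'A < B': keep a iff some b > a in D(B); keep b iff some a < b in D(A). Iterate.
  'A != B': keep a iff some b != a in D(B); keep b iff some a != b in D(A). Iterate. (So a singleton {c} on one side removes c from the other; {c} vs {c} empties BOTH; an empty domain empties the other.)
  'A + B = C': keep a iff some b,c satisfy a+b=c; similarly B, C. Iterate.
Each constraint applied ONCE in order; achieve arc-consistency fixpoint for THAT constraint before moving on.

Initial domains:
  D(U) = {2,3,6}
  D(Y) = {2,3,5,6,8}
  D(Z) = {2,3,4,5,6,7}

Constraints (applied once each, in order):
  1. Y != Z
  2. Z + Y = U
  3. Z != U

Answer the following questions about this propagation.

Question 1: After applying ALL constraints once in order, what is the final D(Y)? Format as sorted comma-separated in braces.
Constraint 1 (Y != Z) on D(Y)={2,3,5,6,8} D(Z)={2,3,4,5,6,7}: no change
Constraint 2 (Z + Y = U) on D(Z)={2,3,4,5,6,7} D(Y)={2,3,5,6,8} D(U)={2,3,6}: Z {2,3,4,5,6,7}->{3,4}; Y {2,3,5,6,8}->{2,3}; U {2,3,6}->{6}
Constraint 3 (Z != U) on D(Z)={3,4} D(U)={6}: no change
So after all 3 constraints: D(Y) = {2,3}

Answer: {2,3}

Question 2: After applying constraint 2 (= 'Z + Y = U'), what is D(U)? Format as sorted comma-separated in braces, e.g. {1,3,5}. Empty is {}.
Constraint 1 (Y != Z) on D(Y)={2,3,5,6,8} D(Z)={2,3,4,5,6,7}: no change
Constraint 2 (Z + Y = U) on D(Z)={2,3,4,5,6,7} D(Y)={2,3,5,6,8} D(U)={2,3,6}: Z {2,3,4,5,6,7}->{3,4}; Y {2,3,5,6,8}->{2,3}; U {2,3,6}->{6}
So after constraint 2: D(U) = {6}

Answer: {6}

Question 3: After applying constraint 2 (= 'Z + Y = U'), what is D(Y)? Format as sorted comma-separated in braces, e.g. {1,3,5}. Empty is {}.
Answer: {2,3}

Derivation:
Constraint 1 (Y != Z) on D(Y)={2,3,5,6,8} D(Z)={2,3,4,5,6,7}: no change
Constraint 2 (Z + Y = U) on D(Z)={2,3,4,5,6,7} D(Y)={2,3,5,6,8} D(U)={2,3,6}: Z {2,3,4,5,6,7}->{3,4}; Y {2,3,5,6,8}->{2,3}; U {2,3,6}->{6}
So after constraint 2: D(Y) = {2,3}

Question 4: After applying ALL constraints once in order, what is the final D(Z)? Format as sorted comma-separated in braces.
Answer: {3,4}

Derivation:
Constraint 1 (Y != Z) on D(Y)={2,3,5,6,8} D(Z)={2,3,4,5,6,7}: no change
Constraint 2 (Z + Y = U) on D(Z)={2,3,4,5,6,7} D(Y)={2,3,5,6,8} D(U)={2,3,6}: Z {2,3,4,5,6,7}->{3,4}; Y {2,3,5,6,8}->{2,3}; U {2,3,6}->{6}
Constraint 3 (Z != U) on D(Z)={3,4} D(U)={6}: no change
So after all 3 constraints: D(Z) = {3,4}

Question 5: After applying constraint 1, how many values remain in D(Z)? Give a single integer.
Answer: 6

Derivation:
Constraint 1 (Y != Z) on D(Y)={2,3,5,6,8} D(Z)={2,3,4,5,6,7}: no change
So after constraint 1: D(Z)={2,3,4,5,6,7}, size = 6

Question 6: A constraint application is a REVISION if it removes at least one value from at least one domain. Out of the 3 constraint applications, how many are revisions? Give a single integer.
Constraint 1 (Y != Z) on D(Y)={2,3,5,6,8} D(Z)={2,3,4,5,6,7}: no change => not a revision
Constraint 2 (Z + Y = U) on D(Z)={2,3,4,5,6,7} D(Y)={2,3,5,6,8} D(U)={2,3,6}: Z {2,3,4,5,6,7}->{3,4}; Y {2,3,5,6,8}->{2,3}; U {2,3,6}->{6} => REVISION
Constraint 3 (Z != U) on D(Z)={3,4} D(U)={6}: no change => not a revision
Total revisions = 1

Answer: 1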